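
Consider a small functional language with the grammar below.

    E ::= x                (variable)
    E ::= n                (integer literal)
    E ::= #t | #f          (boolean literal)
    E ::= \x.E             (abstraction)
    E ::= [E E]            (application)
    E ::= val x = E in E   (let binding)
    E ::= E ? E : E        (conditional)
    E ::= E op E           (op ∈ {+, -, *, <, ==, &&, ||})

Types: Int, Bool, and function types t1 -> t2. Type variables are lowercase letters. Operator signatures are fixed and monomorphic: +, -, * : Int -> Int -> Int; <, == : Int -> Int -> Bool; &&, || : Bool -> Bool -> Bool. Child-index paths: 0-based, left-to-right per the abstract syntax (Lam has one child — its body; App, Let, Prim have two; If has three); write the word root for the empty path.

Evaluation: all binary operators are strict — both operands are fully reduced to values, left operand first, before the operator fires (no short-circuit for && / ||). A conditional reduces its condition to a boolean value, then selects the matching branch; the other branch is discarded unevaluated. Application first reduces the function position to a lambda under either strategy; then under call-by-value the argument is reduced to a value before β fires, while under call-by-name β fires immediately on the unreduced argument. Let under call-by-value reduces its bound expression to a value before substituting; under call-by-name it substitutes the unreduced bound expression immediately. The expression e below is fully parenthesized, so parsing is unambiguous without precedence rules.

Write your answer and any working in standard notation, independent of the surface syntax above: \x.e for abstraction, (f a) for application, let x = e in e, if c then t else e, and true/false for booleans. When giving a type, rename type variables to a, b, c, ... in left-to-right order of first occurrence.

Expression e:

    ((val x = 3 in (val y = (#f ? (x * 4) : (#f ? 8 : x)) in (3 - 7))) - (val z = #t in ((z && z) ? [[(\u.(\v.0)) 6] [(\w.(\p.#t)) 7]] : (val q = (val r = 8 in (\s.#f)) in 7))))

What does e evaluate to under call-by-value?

Answer: -4

Derivation:
step 0: ((let x = 3 in (let y = (if false then (x * 4) else (if false then 8 else x)) in (3 - 7))) - (let z = true in (if (z && z) then (((\u.(\v.0)) 6) ((\w.(\p.true)) 7)) else (let q = (let r = 8 in (\s.false)) in 7))))
step 1: [let@0] ((let y = (if false then (3 * 4) else (if false then 8 else 3)) in (3 - 7)) - (let z = true in (if (z && z) then (((\u.(\v.0)) 6) ((\w.(\p.true)) 7)) else (let q = (let r = 8 in (\s.false)) in 7))))
step 2: [if@0.0] ((let y = (if false then 8 else 3) in (3 - 7)) - (let z = true in (if (z && z) then (((\u.(\v.0)) 6) ((\w.(\p.true)) 7)) else (let q = (let r = 8 in (\s.false)) in 7))))
step 3: [if@0.0] ((let y = 3 in (3 - 7)) - (let z = true in (if (z && z) then (((\u.(\v.0)) 6) ((\w.(\p.true)) 7)) else (let q = (let r = 8 in (\s.false)) in 7))))
step 4: [let@0] ((3 - 7) - (let z = true in (if (z && z) then (((\u.(\v.0)) 6) ((\w.(\p.true)) 7)) else (let q = (let r = 8 in (\s.false)) in 7))))
step 5: [delta@0] (-4 - (let z = true in (if (z && z) then (((\u.(\v.0)) 6) ((\w.(\p.true)) 7)) else (let q = (let r = 8 in (\s.false)) in 7))))
step 6: [let@1] (-4 - (if (true && true) then (((\u.(\v.0)) 6) ((\w.(\p.true)) 7)) else (let q = (let r = 8 in (\s.false)) in 7)))
step 7: [delta@1.0] (-4 - (if true then (((\u.(\v.0)) 6) ((\w.(\p.true)) 7)) else (let q = (let r = 8 in (\s.false)) in 7)))
step 8: [if@1] (-4 - (((\u.(\v.0)) 6) ((\w.(\p.true)) 7)))
step 9: [beta@1.0] (-4 - ((\v.0) ((\w.(\p.true)) 7)))
step 10: [beta@1.1] (-4 - ((\v.0) (\p.true)))
step 11: [beta@1] (-4 - 0)
step 12: [delta@root] -4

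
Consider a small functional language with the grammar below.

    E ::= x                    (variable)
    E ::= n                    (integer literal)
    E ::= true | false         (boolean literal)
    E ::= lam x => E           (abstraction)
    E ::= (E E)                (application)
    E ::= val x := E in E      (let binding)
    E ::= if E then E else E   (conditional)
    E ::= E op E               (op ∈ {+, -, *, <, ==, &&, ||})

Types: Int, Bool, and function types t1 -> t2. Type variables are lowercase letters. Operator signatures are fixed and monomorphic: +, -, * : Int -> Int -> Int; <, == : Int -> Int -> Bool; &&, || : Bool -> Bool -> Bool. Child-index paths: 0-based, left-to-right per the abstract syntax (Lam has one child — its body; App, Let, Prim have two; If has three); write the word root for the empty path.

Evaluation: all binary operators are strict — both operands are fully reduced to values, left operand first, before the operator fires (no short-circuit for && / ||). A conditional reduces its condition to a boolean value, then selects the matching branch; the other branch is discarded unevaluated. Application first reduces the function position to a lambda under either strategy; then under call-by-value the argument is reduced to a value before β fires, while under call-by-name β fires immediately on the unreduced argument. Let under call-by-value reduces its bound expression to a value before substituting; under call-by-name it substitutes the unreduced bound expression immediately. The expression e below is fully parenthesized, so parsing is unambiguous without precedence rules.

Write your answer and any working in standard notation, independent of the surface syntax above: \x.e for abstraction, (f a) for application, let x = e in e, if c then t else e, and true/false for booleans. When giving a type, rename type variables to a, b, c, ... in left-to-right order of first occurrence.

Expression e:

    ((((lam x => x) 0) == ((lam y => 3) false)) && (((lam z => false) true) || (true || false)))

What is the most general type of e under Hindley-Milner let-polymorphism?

Working:
x : a
\x._ : a -> a
  unify a -> a ~ Int -> b
  unify a ~ Int
  unify Int ~ b
_ _ : Int
  unify Int ~ Int
\y._ : c -> Int
  unify c -> Int ~ Bool -> d
  unify c ~ Bool
  unify Int ~ d
_ _ : Int
  unify Int ~ Int
  unify Bool ~ Bool
\z._ : e -> Bool
  unify e -> Bool ~ Bool -> f
  unify e ~ Bool
  unify Bool ~ f
_ _ : Bool
  unify Bool ~ Bool
  unify Bool ~ Bool
  unify Bool ~ Bool
  unify Bool ~ Bool
  unify Bool ~ Bool

Answer: Bool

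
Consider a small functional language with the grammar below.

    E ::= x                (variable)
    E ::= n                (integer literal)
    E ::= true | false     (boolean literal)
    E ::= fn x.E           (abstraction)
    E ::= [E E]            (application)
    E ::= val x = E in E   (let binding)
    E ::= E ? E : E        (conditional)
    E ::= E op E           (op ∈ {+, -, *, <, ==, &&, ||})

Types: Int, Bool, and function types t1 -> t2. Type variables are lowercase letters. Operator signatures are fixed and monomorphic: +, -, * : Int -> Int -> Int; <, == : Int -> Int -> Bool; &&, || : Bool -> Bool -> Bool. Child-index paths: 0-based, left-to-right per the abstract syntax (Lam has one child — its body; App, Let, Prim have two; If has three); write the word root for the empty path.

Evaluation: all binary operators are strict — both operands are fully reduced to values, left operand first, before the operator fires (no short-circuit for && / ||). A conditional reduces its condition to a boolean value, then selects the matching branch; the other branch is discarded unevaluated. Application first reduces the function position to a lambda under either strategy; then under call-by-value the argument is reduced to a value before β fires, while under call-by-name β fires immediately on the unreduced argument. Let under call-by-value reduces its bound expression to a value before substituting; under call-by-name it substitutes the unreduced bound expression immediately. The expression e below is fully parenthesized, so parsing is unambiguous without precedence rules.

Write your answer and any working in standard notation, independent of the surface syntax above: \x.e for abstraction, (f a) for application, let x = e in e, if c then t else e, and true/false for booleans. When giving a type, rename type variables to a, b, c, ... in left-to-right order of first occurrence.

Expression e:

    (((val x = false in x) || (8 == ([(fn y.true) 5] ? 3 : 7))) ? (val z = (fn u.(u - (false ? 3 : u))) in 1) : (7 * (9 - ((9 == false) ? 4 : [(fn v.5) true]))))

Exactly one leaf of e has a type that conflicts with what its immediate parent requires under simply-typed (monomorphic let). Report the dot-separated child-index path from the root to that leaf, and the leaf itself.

Trace:
let x : Bool
x : Bool
  unify Bool ~ Bool
  unify Int ~ Int
\y._ : a -> Bool
  unify a -> Bool ~ Int -> b
  unify a ~ Int
  unify Bool ~ b
_ _ : Bool
  unify Bool ~ Bool
  unify Int ~ Int
  unify Int ~ Int
  unify Bool ~ Bool
  unify Bool ~ Bool
u : c
  unify c ~ Int
  unify Bool ~ Bool
u : Int
  unify Int ~ Int
  unify Int ~ Int
\u._ : Int -> Int
let z : Int -> Int
  unify Int ~ Int
  unify Int ~ Int
  unify Int ~ Int
  unify Bool ~ Int
  FAIL: mismatch Bool ~ Int

Answer: 2.1.1.0.1 : false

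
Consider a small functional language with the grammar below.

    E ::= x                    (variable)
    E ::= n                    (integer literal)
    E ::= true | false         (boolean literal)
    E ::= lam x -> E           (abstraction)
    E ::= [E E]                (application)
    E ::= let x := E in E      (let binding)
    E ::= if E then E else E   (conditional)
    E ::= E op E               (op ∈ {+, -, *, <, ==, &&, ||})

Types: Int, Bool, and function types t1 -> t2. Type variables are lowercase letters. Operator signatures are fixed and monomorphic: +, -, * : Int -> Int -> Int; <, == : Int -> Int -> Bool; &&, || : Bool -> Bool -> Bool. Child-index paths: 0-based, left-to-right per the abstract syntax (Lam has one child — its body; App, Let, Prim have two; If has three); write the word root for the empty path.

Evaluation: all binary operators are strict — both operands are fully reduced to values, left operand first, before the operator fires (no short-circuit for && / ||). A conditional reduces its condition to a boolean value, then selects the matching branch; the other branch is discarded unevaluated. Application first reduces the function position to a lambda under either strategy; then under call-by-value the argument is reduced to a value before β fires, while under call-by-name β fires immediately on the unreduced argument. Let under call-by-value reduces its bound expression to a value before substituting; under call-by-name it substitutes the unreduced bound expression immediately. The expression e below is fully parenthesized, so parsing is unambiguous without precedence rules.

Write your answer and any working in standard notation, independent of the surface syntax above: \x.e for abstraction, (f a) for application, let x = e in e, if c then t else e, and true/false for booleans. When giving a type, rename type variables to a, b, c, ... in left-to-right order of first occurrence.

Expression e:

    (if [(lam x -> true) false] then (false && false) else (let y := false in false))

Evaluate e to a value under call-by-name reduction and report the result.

Answer: false

Trace:
step 0: (if ((\x.true) false) then (false && false) else (let y = false in false))
step 1: [beta@0] (if true then (false && false) else (let y = false in false))
step 2: [if@root] (false && false)
step 3: [delta@root] false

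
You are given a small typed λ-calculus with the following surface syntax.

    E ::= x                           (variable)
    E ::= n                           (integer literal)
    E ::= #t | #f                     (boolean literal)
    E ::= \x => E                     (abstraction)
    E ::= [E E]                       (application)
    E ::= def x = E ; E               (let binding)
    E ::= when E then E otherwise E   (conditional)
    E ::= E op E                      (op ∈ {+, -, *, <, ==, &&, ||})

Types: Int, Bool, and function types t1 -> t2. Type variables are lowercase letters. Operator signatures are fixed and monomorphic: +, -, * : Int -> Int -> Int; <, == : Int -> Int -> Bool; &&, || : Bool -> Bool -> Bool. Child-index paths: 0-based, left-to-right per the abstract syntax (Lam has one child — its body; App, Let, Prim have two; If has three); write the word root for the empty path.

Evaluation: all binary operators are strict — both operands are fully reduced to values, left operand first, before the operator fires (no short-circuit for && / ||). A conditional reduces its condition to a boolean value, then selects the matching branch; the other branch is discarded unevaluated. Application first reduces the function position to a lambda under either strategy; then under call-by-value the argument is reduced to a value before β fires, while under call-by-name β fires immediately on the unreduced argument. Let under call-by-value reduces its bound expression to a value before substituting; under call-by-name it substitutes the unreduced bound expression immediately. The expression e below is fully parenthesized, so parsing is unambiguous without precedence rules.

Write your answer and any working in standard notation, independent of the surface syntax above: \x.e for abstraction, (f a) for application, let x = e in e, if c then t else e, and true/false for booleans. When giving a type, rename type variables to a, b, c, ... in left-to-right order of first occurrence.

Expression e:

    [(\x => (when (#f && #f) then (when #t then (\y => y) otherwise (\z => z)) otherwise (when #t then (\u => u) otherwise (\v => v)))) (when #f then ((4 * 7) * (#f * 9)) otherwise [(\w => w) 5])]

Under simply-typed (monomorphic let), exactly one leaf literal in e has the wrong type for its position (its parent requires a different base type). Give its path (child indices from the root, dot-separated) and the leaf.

Answer: 1.1.1.0 : false

Working:
  unify Bool ~ Bool
  unify Bool ~ Bool
  unify Bool ~ Bool
  unify Bool ~ Bool
y : b
\y._ : b -> b
z : c
\z._ : c -> c
  unify b -> b ~ c -> c
  unify b ~ c
  unify c ~ c
  unify Bool ~ Bool
u : d
\u._ : d -> d
v : e
\v._ : e -> e
  unify d -> d ~ e -> e
  unify d ~ e
  unify e ~ e
  unify c -> c ~ e -> e
  unify c ~ e
  unify e ~ e
\x._ : a -> e -> e
  unify Bool ~ Bool
  unify Int ~ Int
  unify Int ~ Int
  unify Int ~ Int
  unify Bool ~ Int
  FAIL: mismatch Bool ~ Int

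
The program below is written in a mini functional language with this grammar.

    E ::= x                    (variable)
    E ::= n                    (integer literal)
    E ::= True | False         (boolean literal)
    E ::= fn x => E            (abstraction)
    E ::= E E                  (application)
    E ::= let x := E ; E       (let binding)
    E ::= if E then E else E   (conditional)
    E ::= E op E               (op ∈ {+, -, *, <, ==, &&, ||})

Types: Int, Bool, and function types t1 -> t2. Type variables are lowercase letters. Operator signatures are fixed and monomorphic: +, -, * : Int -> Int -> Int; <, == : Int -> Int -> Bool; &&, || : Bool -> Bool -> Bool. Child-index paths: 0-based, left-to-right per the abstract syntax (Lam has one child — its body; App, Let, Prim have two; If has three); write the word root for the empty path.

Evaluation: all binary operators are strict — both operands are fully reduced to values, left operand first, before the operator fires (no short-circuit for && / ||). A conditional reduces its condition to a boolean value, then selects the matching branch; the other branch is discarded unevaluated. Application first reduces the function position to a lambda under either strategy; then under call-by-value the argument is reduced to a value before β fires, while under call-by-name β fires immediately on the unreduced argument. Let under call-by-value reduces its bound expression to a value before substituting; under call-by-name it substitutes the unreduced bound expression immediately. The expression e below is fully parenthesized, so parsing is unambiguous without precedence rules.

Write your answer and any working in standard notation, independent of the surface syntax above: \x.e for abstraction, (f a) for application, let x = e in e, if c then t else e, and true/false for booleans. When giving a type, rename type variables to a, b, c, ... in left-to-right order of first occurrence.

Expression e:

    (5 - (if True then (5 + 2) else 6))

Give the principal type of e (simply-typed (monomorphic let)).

Answer: Int

Derivation:
  unify Int ~ Int
  unify Bool ~ Bool
  unify Int ~ Int
  unify Int ~ Int
  unify Int ~ Int
  unify Int ~ Int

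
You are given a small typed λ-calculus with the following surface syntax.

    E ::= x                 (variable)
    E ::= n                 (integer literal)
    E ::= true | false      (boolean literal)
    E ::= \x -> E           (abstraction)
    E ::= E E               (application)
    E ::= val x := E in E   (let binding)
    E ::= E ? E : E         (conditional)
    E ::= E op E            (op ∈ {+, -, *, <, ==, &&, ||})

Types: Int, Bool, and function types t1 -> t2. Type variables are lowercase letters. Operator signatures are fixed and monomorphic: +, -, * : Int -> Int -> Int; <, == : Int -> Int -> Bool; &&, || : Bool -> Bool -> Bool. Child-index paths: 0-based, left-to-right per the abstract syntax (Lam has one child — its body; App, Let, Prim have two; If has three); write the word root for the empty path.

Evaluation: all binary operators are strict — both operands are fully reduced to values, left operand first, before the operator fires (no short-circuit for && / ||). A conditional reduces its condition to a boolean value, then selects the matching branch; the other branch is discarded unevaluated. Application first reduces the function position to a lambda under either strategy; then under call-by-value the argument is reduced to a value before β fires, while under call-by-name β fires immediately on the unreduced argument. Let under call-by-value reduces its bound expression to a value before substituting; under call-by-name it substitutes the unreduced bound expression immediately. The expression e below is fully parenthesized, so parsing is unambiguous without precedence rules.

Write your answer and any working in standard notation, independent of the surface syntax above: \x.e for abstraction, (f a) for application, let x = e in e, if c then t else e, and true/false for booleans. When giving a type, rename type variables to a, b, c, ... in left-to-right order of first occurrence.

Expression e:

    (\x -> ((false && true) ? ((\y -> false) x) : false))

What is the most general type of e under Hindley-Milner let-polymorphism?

Answer: a -> Bool

Derivation:
  unify Bool ~ Bool
  unify Bool ~ Bool
  unify Bool ~ Bool
\y._ : b -> Bool
x : a
  unify b -> Bool ~ a -> c
  unify b ~ a
  unify Bool ~ c
_ _ : Bool
  unify Bool ~ Bool
\x._ : a -> Bool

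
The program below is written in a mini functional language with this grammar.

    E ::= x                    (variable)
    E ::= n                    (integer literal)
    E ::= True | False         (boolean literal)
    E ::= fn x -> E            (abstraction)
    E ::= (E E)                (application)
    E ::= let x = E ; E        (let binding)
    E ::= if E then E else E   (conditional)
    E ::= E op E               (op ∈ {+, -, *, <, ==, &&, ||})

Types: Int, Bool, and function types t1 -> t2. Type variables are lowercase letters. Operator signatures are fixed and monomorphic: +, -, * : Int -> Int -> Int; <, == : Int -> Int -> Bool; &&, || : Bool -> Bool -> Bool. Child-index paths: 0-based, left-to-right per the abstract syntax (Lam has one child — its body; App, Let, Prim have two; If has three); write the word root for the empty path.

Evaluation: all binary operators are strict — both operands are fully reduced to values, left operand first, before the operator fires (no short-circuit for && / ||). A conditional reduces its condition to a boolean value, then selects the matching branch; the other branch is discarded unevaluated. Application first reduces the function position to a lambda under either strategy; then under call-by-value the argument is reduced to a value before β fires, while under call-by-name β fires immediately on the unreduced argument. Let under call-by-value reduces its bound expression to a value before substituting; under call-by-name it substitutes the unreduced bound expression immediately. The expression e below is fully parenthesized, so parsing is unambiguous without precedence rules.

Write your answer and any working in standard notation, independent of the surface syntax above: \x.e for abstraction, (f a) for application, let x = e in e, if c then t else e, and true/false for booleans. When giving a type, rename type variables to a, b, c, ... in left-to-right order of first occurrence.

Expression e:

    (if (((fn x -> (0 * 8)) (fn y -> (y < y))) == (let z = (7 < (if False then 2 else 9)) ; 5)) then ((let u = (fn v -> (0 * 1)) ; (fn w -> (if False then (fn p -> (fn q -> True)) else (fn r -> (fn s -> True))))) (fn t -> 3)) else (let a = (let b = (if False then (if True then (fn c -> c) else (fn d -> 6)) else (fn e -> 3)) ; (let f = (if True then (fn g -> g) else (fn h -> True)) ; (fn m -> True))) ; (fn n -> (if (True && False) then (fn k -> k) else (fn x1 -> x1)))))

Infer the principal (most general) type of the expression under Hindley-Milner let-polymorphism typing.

Trace:
  unify Int ~ Int
  unify Int ~ Int
\x._ : a -> Int
y : b
  unify b ~ Int
y : Int
  unify Int ~ Int
\y._ : Int -> Bool
  unify a -> Int ~ (Int -> Bool) -> c
  unify a ~ Int -> Bool
  unify Int ~ c
_ _ : Int
  unify Int ~ Int
  unify Int ~ Int
  unify Bool ~ Bool
  unify Int ~ Int
  unify Int ~ Int
let z : Bool
  unify Int ~ Int
  unify Bool ~ Bool
  unify Int ~ Int
  unify Int ~ Int
\v._ : d -> Int
let u : forall. d -> Int
  unify Bool ~ Bool
\q._ : g -> Bool
\p._ : f -> g -> Bool
\s._ : i -> Bool
\r._ : h -> i -> Bool
  unify f -> g -> Bool ~ h -> i -> Bool
  unify f ~ h
  unify g -> Bool ~ i -> Bool
  unify g ~ i
  unify Bool ~ Bool
\w._ : e -> h -> i -> Bool
\t._ : j -> Int
  unify e -> h -> i -> Bool ~ (j -> Int) -> k
  unify e ~ j -> Int
  unify h -> i -> Bool ~ k
_ _ : h -> i -> Bool
  unify Bool ~ Bool
  unify Bool ~ Bool
c : l
\c._ : l -> l
\d._ : m -> Int
  unify l -> l ~ m -> Int
  unify l ~ m
  unify m ~ Int
\e._ : n -> Int
  unify Int -> Int ~ n -> Int
  unify Int ~ n
  unify Int ~ Int
let b : Int -> Int
  unify Bool ~ Bool
g : o
\g._ : o -> o
\h._ : p -> Bool
  unify o -> o ~ p -> Bool
  unify o ~ p
  unify p ~ Bool
let f : Bool -> Bool
\m._ : q -> Bool
let a : forall. q -> Bool
  unify Bool ~ Bool
  unify Bool ~ Bool
  unify Bool ~ Bool
k : s
\k._ : s -> s
x1 : t
\x1._ : t -> t
  unify s -> s ~ t -> t
  unify s ~ t
  unify t ~ t
\n._ : r -> t -> t
  unify h -> i -> Bool ~ r -> t -> t
  unify h ~ r
  unify i -> Bool ~ t -> t
  unify i ~ t
  unify Bool ~ t

Answer: a -> Bool -> Bool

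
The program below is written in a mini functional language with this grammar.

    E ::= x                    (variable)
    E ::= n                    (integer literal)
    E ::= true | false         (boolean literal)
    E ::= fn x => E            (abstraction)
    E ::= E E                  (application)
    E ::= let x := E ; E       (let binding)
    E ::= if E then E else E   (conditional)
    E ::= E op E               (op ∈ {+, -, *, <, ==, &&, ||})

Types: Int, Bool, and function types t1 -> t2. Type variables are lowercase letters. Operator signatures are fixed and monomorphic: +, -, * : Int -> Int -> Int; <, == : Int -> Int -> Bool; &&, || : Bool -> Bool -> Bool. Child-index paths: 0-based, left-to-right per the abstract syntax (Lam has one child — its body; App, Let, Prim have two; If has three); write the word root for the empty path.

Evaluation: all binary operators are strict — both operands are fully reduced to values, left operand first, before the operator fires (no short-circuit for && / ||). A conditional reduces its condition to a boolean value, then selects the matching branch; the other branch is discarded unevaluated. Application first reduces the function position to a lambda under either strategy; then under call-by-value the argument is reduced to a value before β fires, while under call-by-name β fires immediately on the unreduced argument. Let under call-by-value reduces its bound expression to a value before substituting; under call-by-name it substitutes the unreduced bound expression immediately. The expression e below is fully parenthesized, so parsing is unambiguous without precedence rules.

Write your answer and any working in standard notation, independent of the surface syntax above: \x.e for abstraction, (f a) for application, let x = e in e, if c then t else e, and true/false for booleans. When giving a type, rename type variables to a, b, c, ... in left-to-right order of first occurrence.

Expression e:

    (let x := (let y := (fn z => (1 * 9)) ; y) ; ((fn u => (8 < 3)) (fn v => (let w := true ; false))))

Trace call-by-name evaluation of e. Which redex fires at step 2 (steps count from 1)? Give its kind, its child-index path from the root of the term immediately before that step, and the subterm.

Answer: beta at root : ((\u.(8 < 3)) (\v.(let w = true in false)))

Working:
step 0: (let x = (let y = (\z.(1 * 9)) in y) in ((\u.(8 < 3)) (\v.(let w = true in false))))
step 1: [let@root] ((\u.(8 < 3)) (\v.(let w = true in false)))
step 2: [beta@root] (8 < 3)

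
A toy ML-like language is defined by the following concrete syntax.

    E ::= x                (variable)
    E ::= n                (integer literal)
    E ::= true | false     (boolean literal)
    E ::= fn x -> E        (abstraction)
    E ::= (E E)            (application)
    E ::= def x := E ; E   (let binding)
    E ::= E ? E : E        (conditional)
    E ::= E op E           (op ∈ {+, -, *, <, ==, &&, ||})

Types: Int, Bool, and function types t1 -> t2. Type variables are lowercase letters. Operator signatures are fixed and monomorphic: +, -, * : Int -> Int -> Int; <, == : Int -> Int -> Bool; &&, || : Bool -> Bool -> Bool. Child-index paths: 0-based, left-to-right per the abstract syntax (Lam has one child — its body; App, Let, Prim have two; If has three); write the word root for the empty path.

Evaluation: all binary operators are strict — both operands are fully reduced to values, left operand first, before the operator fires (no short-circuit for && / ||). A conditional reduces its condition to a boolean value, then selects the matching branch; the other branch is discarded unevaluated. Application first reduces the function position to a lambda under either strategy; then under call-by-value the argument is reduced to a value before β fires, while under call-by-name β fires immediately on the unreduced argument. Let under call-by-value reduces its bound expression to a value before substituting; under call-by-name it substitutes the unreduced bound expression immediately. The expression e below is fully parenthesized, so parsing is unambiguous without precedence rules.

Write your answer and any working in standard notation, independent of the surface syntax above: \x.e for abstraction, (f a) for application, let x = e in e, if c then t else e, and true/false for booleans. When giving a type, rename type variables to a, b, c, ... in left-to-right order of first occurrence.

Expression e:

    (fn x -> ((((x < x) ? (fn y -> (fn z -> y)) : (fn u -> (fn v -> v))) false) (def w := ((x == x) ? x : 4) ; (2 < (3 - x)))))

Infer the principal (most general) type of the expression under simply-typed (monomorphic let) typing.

Trace:
x : a
  unify a ~ Int
x : Int
  unify Int ~ Int
  unify Bool ~ Bool
y : b
\z._ : c -> b
\y._ : b -> c -> b
v : e
\v._ : e -> e
\u._ : d -> e -> e
  unify b -> c -> b ~ d -> e -> e
  unify b ~ d
  unify c -> d ~ e -> e
  unify c ~ e
  unify d ~ e
  unify e -> e -> e ~ Bool -> f
  unify e ~ Bool
  unify Bool -> Bool ~ f
_ _ : Bool -> Bool
x : Int
  unify Int ~ Int
x : Int
  unify Int ~ Int
  unify Bool ~ Bool
x : Int
  unify Int ~ Int
let w : Int
  unify Int ~ Int
  unify Int ~ Int
x : Int
  unify Int ~ Int
  unify Int ~ Int
  unify Bool -> Bool ~ Bool -> g
  unify Bool ~ Bool
  unify Bool ~ g
_ _ : Bool
\x._ : Int -> Bool

Answer: Int -> Bool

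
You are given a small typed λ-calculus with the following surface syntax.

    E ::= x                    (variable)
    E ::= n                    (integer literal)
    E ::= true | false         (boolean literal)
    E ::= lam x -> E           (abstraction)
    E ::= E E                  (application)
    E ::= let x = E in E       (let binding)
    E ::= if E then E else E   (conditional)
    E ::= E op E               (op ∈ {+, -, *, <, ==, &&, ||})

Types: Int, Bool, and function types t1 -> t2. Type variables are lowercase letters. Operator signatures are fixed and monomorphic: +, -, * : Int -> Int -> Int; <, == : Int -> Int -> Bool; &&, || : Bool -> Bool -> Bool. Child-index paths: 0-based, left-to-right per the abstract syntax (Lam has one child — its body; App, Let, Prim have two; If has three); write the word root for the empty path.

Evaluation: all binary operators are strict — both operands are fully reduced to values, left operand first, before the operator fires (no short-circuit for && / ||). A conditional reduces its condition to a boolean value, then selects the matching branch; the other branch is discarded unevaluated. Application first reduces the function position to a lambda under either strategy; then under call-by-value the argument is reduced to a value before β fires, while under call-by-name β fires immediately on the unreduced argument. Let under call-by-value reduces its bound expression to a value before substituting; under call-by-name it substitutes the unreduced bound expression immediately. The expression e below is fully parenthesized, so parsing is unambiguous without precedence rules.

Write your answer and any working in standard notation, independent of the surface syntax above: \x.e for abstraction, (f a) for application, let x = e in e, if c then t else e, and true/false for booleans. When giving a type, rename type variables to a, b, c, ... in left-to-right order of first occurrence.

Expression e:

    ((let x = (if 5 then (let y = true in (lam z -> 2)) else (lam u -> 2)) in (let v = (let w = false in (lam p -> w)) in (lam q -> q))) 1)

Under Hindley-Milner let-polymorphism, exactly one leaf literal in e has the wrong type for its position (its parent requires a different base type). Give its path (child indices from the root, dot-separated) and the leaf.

Answer: 0.0.0 : 5

Derivation:
  unify Int ~ Bool
  FAIL: mismatch Int ~ Bool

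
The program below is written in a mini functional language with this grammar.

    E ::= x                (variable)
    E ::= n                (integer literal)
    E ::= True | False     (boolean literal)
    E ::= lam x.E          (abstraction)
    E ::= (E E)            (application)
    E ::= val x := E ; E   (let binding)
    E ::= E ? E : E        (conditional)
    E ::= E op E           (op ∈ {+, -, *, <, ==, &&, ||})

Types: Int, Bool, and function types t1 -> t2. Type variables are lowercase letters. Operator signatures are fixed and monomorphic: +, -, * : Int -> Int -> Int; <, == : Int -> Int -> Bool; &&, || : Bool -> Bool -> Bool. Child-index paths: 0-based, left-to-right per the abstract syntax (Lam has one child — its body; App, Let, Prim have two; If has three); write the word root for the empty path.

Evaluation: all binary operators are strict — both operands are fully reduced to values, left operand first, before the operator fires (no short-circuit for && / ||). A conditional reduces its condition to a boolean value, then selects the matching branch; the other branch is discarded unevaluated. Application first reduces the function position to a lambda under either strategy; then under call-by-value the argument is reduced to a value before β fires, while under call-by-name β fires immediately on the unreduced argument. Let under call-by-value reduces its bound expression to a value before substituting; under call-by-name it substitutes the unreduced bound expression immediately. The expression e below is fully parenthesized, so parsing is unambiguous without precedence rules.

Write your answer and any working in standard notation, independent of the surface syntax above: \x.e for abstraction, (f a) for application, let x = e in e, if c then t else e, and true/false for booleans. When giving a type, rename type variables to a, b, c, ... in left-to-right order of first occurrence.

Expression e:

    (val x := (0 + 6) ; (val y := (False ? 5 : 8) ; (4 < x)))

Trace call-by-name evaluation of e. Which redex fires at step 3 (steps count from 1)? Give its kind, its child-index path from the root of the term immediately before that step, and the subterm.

Working:
step 0: (let x = (0 + 6) in (let y = (if false then 5 else 8) in (4 < x)))
step 1: [let@root] (let y = (if false then 5 else 8) in (4 < (0 + 6)))
step 2: [let@root] (4 < (0 + 6))
step 3: [delta@1] (4 < 6)

Answer: delta at 1 : (0 + 6)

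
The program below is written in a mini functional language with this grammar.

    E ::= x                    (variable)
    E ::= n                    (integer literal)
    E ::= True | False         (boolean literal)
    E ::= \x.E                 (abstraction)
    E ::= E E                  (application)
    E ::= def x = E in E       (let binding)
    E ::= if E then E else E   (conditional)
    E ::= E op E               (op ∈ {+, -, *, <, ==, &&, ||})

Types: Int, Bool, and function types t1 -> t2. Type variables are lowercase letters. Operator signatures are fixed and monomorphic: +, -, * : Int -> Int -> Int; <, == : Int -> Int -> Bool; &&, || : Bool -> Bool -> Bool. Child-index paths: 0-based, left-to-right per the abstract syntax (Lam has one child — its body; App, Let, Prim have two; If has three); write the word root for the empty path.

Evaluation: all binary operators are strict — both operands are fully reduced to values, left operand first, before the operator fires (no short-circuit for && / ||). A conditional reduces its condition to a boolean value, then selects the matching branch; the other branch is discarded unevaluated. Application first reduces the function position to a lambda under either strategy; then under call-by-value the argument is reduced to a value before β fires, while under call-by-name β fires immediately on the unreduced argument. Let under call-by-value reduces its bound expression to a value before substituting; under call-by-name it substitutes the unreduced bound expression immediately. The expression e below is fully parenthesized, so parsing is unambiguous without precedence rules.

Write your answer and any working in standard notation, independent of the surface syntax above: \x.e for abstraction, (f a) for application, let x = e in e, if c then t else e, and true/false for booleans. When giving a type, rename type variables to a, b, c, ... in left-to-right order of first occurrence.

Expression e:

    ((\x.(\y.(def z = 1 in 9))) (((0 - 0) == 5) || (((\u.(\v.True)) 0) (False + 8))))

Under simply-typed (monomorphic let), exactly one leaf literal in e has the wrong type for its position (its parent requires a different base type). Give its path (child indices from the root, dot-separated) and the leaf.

Answer: 1.1.1.0 : false

Trace:
let z : Int
\y._ : b -> Int
\x._ : a -> b -> Int
  unify Int ~ Int
  unify Int ~ Int
  unify Int ~ Int
  unify Int ~ Int
  unify Bool ~ Bool
\v._ : d -> Bool
\u._ : c -> d -> Bool
  unify c -> d -> Bool ~ Int -> e
  unify c ~ Int
  unify d -> Bool ~ e
_ _ : d -> Bool
  unify Bool ~ Int
  FAIL: mismatch Bool ~ Int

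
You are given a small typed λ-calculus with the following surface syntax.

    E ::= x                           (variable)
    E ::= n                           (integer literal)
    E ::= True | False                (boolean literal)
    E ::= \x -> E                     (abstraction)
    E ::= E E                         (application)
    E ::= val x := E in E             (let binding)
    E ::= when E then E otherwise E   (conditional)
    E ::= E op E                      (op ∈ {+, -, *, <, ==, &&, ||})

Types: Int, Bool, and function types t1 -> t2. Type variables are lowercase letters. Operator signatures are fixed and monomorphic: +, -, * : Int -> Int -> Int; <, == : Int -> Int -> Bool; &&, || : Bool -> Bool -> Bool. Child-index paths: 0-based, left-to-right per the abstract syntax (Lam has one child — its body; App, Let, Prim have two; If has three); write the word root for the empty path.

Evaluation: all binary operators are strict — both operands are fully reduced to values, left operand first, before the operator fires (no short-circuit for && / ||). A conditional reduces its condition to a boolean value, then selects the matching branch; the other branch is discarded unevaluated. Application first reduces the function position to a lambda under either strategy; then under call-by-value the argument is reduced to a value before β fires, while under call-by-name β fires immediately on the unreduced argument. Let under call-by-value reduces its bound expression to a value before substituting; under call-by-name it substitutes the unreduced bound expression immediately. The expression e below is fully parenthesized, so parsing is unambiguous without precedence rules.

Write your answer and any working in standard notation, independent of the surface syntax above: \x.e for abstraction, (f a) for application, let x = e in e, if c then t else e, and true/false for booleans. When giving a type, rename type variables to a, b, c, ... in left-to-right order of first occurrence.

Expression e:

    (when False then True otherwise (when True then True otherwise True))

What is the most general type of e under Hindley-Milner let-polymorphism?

Answer: Bool

Working:
  unify Bool ~ Bool
  unify Bool ~ Bool
  unify Bool ~ Bool
  unify Bool ~ Bool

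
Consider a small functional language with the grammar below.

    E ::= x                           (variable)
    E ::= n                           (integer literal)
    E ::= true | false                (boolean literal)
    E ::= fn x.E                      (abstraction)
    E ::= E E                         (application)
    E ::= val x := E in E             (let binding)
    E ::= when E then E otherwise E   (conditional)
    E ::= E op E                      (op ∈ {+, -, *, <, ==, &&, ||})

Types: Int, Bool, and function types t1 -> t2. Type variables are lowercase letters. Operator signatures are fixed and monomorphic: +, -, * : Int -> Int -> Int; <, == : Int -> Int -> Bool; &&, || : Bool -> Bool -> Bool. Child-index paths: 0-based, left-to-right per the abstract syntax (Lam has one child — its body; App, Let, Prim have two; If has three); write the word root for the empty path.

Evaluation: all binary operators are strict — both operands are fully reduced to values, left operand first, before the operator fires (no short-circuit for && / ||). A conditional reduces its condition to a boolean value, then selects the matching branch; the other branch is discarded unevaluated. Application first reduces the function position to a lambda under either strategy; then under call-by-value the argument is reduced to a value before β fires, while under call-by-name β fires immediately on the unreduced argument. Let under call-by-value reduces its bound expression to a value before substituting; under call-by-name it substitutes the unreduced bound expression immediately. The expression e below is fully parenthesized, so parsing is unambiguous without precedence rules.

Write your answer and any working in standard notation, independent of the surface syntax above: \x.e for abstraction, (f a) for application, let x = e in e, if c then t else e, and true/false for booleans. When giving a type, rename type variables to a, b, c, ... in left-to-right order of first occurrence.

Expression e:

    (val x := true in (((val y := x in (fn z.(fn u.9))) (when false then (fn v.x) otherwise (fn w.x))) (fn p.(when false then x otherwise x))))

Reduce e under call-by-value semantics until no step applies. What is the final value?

Answer: 9

Working:
step 0: (let x = true in (((let y = x in (\z.(\u.9))) (if false then (\v.x) else (\w.x))) (\p.(if false then x else x))))
step 1: [let@root] (((let y = true in (\z.(\u.9))) (if false then (\v.true) else (\w.true))) (\p.(if false then true else true)))
step 2: [let@0.0] (((\z.(\u.9)) (if false then (\v.true) else (\w.true))) (\p.(if false then true else true)))
step 3: [if@0.1] (((\z.(\u.9)) (\w.true)) (\p.(if false then true else true)))
step 4: [beta@0] ((\u.9) (\p.(if false then true else true)))
step 5: [beta@root] 9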